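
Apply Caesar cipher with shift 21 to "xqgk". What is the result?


Caesar cipher: shift "xqgk" by 21
  'x' (pos 23) + 21 = pos 18 = 's'
  'q' (pos 16) + 21 = pos 11 = 'l'
  'g' (pos 6) + 21 = pos 1 = 'b'
  'k' (pos 10) + 21 = pos 5 = 'f'
Result: slbf

slbf


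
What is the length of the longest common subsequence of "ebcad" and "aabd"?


LCS of "ebcad" and "aabd"
DP table:
           a    a    b    d
      0    0    0    0    0
  e   0    0    0    0    0
  b   0    0    0    1    1
  c   0    0    0    1    1
  a   0    1    1    1    1
  d   0    1    1    1    2
LCS length = dp[5][4] = 2

2


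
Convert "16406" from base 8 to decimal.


Input: "16406" in base 8
Positional expansion:
  Digit '1' (value 1) x 8^4 = 4096
  Digit '6' (value 6) x 8^3 = 3072
  Digit '4' (value 4) x 8^2 = 256
  Digit '0' (value 0) x 8^1 = 0
  Digit '6' (value 6) x 8^0 = 6
Sum = 7430

7430


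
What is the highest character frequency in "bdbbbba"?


Input: bdbbbba
Character counts:
  'a': 1
  'b': 5
  'd': 1
Maximum frequency: 5

5


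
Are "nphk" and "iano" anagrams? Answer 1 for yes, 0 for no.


Strings: "nphk", "iano"
Sorted first:  hknp
Sorted second: aino
Differ at position 0: 'h' vs 'a' => not anagrams

0


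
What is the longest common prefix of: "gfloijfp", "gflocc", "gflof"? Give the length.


Words: gfloijfp, gflocc, gflof
  Position 0: all 'g' => match
  Position 1: all 'f' => match
  Position 2: all 'l' => match
  Position 3: all 'o' => match
  Position 4: ('i', 'c', 'f') => mismatch, stop
LCP = "gflo" (length 4)

4


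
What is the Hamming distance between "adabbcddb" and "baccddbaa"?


Comparing "adabbcddb" and "baccddbaa" position by position:
  Position 0: 'a' vs 'b' => differ
  Position 1: 'd' vs 'a' => differ
  Position 2: 'a' vs 'c' => differ
  Position 3: 'b' vs 'c' => differ
  Position 4: 'b' vs 'd' => differ
  Position 5: 'c' vs 'd' => differ
  Position 6: 'd' vs 'b' => differ
  Position 7: 'd' vs 'a' => differ
  Position 8: 'b' vs 'a' => differ
Total differences (Hamming distance): 9

9


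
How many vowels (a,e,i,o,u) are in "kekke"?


Input: kekke
Checking each character:
  'k' at position 0: consonant
  'e' at position 1: vowel (running total: 1)
  'k' at position 2: consonant
  'k' at position 3: consonant
  'e' at position 4: vowel (running total: 2)
Total vowels: 2

2


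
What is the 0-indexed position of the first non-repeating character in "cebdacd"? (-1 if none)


Input: cebdacd
Character frequencies:
  'a': 1
  'b': 1
  'c': 2
  'd': 2
  'e': 1
Scanning left to right for freq == 1:
  Position 0 ('c'): freq=2, skip
  Position 1 ('e'): unique! => answer = 1

1


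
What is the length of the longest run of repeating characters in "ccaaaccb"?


Input: "ccaaaccb"
Scanning for longest run:
  Position 1 ('c'): continues run of 'c', length=2
  Position 2 ('a'): new char, reset run to 1
  Position 3 ('a'): continues run of 'a', length=2
  Position 4 ('a'): continues run of 'a', length=3
  Position 5 ('c'): new char, reset run to 1
  Position 6 ('c'): continues run of 'c', length=2
  Position 7 ('b'): new char, reset run to 1
Longest run: 'a' with length 3

3


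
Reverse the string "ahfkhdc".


Input: ahfkhdc
Reading characters right to left:
  Position 6: 'c'
  Position 5: 'd'
  Position 4: 'h'
  Position 3: 'k'
  Position 2: 'f'
  Position 1: 'h'
  Position 0: 'a'
Reversed: cdhkfha

cdhkfha


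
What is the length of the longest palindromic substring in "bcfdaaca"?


Input: "bcfdaaca"
Checking substrings for palindromes:
  [5:8] "aca" (len 3) => palindrome
  [4:6] "aa" (len 2) => palindrome
Longest palindromic substring: "aca" with length 3

3


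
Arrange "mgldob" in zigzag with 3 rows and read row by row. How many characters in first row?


Zigzag "mgldob" into 3 rows:
Placing characters:
  'm' => row 0
  'g' => row 1
  'l' => row 2
  'd' => row 1
  'o' => row 0
  'b' => row 1
Rows:
  Row 0: "mo"
  Row 1: "gdb"
  Row 2: "l"
First row length: 2

2


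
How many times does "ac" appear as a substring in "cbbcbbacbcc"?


Searching for "ac" in "cbbcbbacbcc"
Scanning each position:
  Position 0: "cb" => no
  Position 1: "bb" => no
  Position 2: "bc" => no
  Position 3: "cb" => no
  Position 4: "bb" => no
  Position 5: "ba" => no
  Position 6: "ac" => MATCH
  Position 7: "cb" => no
  Position 8: "bc" => no
  Position 9: "cc" => no
Total occurrences: 1

1


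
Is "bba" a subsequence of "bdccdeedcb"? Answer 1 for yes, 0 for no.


Check if "bba" is a subsequence of "bdccdeedcb"
Greedy scan:
  Position 0 ('b'): matches sub[0] = 'b'
  Position 1 ('d'): no match needed
  Position 2 ('c'): no match needed
  Position 3 ('c'): no match needed
  Position 4 ('d'): no match needed
  Position 5 ('e'): no match needed
  Position 6 ('e'): no match needed
  Position 7 ('d'): no match needed
  Position 8 ('c'): no match needed
  Position 9 ('b'): matches sub[1] = 'b'
Only matched 2/3 characters => not a subsequence

0


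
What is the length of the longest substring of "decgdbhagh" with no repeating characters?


Input: "decgdbhagh"
Sliding window (track last position of each char):
  Position 0 ('d'): window [0,0] length 1 -- new best
  Position 1 ('e'): window [0,1] length 2 -- new best
  Position 2 ('c'): window [0,2] length 3 -- new best
  Position 3 ('g'): window [0,3] length 4 -- new best
  Position 4 ('d'): repeat (last at 0), move window start to 1
  Position 4 ('d'): window [1,4] length 4
  Position 5 ('b'): window [1,5] length 5 -- new best
  Position 6 ('h'): window [1,6] length 6 -- new best
  Position 7 ('a'): window [1,7] length 7 -- new best
  Position 8 ('g'): repeat (last at 3), move window start to 4
  Position 8 ('g'): window [4,8] length 5
  Position 9 ('h'): repeat (last at 6), move window start to 7
  Position 9 ('h'): window [7,9] length 3
Longest substring with no repeats: "ecgdbha" with length 7

7


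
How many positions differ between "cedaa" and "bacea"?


Comparing "cedaa" and "bacea" position by position:
  Position 0: 'c' vs 'b' => DIFFER
  Position 1: 'e' vs 'a' => DIFFER
  Position 2: 'd' vs 'c' => DIFFER
  Position 3: 'a' vs 'e' => DIFFER
  Position 4: 'a' vs 'a' => same
Positions that differ: 4

4


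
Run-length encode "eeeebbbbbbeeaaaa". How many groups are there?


Input: eeeebbbbbbeeaaaa
Scanning for consecutive runs:
  Group 1: 'e' x 4 (positions 0-3)
  Group 2: 'b' x 6 (positions 4-9)
  Group 3: 'e' x 2 (positions 10-11)
  Group 4: 'a' x 4 (positions 12-15)
Total groups: 4

4


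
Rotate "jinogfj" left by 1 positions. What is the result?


Input: "jinogfj", rotate left by 1
First 1 characters: "j"
Remaining characters: "inogfj"
Concatenate remaining + first: "inogfj" + "j" = "inogfjj"

inogfjj


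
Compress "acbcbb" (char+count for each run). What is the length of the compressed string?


Input: acbcbb
Runs:
  'a' x 1 => "a1"
  'c' x 1 => "c1"
  'b' x 1 => "b1"
  'c' x 1 => "c1"
  'b' x 2 => "b2"
Compressed: "a1c1b1c1b2"
Compressed length: 10

10


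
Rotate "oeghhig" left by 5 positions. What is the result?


Input: "oeghhig", rotate left by 5
First 5 characters: "oeghh"
Remaining characters: "ig"
Concatenate remaining + first: "ig" + "oeghh" = "igoeghh"

igoeghh


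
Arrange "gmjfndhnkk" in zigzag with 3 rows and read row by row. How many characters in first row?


Zigzag "gmjfndhnkk" into 3 rows:
Placing characters:
  'g' => row 0
  'm' => row 1
  'j' => row 2
  'f' => row 1
  'n' => row 0
  'd' => row 1
  'h' => row 2
  'n' => row 1
  'k' => row 0
  'k' => row 1
Rows:
  Row 0: "gnk"
  Row 1: "mfdnk"
  Row 2: "jh"
First row length: 3

3


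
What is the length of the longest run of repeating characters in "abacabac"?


Input: "abacabac"
Scanning for longest run:
  Position 1 ('b'): new char, reset run to 1
  Position 2 ('a'): new char, reset run to 1
  Position 3 ('c'): new char, reset run to 1
  Position 4 ('a'): new char, reset run to 1
  Position 5 ('b'): new char, reset run to 1
  Position 6 ('a'): new char, reset run to 1
  Position 7 ('c'): new char, reset run to 1
Longest run: 'a' with length 1

1


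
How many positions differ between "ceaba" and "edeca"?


Comparing "ceaba" and "edeca" position by position:
  Position 0: 'c' vs 'e' => DIFFER
  Position 1: 'e' vs 'd' => DIFFER
  Position 2: 'a' vs 'e' => DIFFER
  Position 3: 'b' vs 'c' => DIFFER
  Position 4: 'a' vs 'a' => same
Positions that differ: 4

4


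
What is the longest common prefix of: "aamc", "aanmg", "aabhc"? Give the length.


Words: aamc, aanmg, aabhc
  Position 0: all 'a' => match
  Position 1: all 'a' => match
  Position 2: ('m', 'n', 'b') => mismatch, stop
LCP = "aa" (length 2)

2


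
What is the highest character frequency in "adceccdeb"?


Input: adceccdeb
Character counts:
  'a': 1
  'b': 1
  'c': 3
  'd': 2
  'e': 2
Maximum frequency: 3

3


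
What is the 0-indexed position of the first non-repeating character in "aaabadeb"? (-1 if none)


Input: aaabadeb
Character frequencies:
  'a': 4
  'b': 2
  'd': 1
  'e': 1
Scanning left to right for freq == 1:
  Position 0 ('a'): freq=4, skip
  Position 1 ('a'): freq=4, skip
  Position 2 ('a'): freq=4, skip
  Position 3 ('b'): freq=2, skip
  Position 4 ('a'): freq=4, skip
  Position 5 ('d'): unique! => answer = 5

5


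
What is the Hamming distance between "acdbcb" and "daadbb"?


Comparing "acdbcb" and "daadbb" position by position:
  Position 0: 'a' vs 'd' => differ
  Position 1: 'c' vs 'a' => differ
  Position 2: 'd' vs 'a' => differ
  Position 3: 'b' vs 'd' => differ
  Position 4: 'c' vs 'b' => differ
  Position 5: 'b' vs 'b' => same
Total differences (Hamming distance): 5

5


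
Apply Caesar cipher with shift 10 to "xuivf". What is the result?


Caesar cipher: shift "xuivf" by 10
  'x' (pos 23) + 10 = pos 7 = 'h'
  'u' (pos 20) + 10 = pos 4 = 'e'
  'i' (pos 8) + 10 = pos 18 = 's'
  'v' (pos 21) + 10 = pos 5 = 'f'
  'f' (pos 5) + 10 = pos 15 = 'p'
Result: hesfp

hesfp


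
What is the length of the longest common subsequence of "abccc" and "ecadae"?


LCS of "abccc" and "ecadae"
DP table:
           e    c    a    d    a    e
      0    0    0    0    0    0    0
  a   0    0    0    1    1    1    1
  b   0    0    0    1    1    1    1
  c   0    0    1    1    1    1    1
  c   0    0    1    1    1    1    1
  c   0    0    1    1    1    1    1
LCS length = dp[5][6] = 1

1


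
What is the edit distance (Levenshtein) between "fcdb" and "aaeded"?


Computing edit distance: "fcdb" -> "aaeded"
DP table:
           a    a    e    d    e    d
      0    1    2    3    4    5    6
  f   1    1    2    3    4    5    6
  c   2    2    2    3    4    5    6
  d   3    3    3    3    3    4    5
  b   4    4    4    4    4    4    5
Edit distance = dp[4][6] = 5

5


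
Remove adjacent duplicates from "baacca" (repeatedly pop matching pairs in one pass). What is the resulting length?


Input: baacca
Stack-based adjacent duplicate removal:
  Read 'b': push. Stack: b
  Read 'a': push. Stack: ba
  Read 'a': matches stack top 'a' => pop. Stack: b
  Read 'c': push. Stack: bc
  Read 'c': matches stack top 'c' => pop. Stack: b
  Read 'a': push. Stack: ba
Final stack: "ba" (length 2)

2


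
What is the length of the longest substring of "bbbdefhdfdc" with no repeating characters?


Input: "bbbdefhdfdc"
Sliding window (track last position of each char):
  Position 0 ('b'): window [0,0] length 1 -- new best
  Position 1 ('b'): repeat (last at 0), move window start to 1
  Position 1 ('b'): window [1,1] length 1
  Position 2 ('b'): repeat (last at 1), move window start to 2
  Position 2 ('b'): window [2,2] length 1
  Position 3 ('d'): window [2,3] length 2 -- new best
  Position 4 ('e'): window [2,4] length 3 -- new best
  Position 5 ('f'): window [2,5] length 4 -- new best
  Position 6 ('h'): window [2,6] length 5 -- new best
  Position 7 ('d'): repeat (last at 3), move window start to 4
  Position 7 ('d'): window [4,7] length 4
  Position 8 ('f'): repeat (last at 5), move window start to 6
  Position 8 ('f'): window [6,8] length 3
  Position 9 ('d'): repeat (last at 7), move window start to 8
  Position 9 ('d'): window [8,9] length 2
  Position 10 ('c'): window [8,10] length 3
Longest substring with no repeats: "bdefh" with length 5

5


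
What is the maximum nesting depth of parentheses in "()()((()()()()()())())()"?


Input: "()()((()()()()()())())()"
Tracking depth:
  Position 0 '(': depth becomes 1
  Position 1 ')': depth becomes 0
  Position 2 '(': depth becomes 1
  Position 3 ')': depth becomes 0
  Position 4 '(': depth becomes 1
  Position 5 '(': depth becomes 2
  Position 6 '(': depth becomes 3
  Position 7 ')': depth becomes 2
  Position 8 '(': depth becomes 3
  Position 9 ')': depth becomes 2
  Position 10 '(': depth becomes 3
  Position 11 ')': depth becomes 2
  Position 12 '(': depth becomes 3
  Position 13 ')': depth becomes 2
  Position 14 '(': depth becomes 3
  Position 15 ')': depth becomes 2
  Position 16 '(': depth becomes 3
  Position 17 ')': depth becomes 2
  Position 18 ')': depth becomes 1
  Position 19 '(': depth becomes 2
  Position 20 ')': depth becomes 1
  Position 21 ')': depth becomes 0
  Position 22 '(': depth becomes 1
  Position 23 ')': depth becomes 0
Maximum depth reached: 3

3


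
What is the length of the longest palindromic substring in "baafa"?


Input: "baafa"
Checking substrings for palindromes:
  [2:5] "afa" (len 3) => palindrome
  [1:3] "aa" (len 2) => palindrome
Longest palindromic substring: "afa" with length 3

3


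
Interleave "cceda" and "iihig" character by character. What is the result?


Interleaving "cceda" and "iihig":
  Position 0: 'c' from first, 'i' from second => "ci"
  Position 1: 'c' from first, 'i' from second => "ci"
  Position 2: 'e' from first, 'h' from second => "eh"
  Position 3: 'd' from first, 'i' from second => "di"
  Position 4: 'a' from first, 'g' from second => "ag"
Result: ciciehdiag

ciciehdiag


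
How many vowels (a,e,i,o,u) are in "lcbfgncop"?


Input: lcbfgncop
Checking each character:
  'l' at position 0: consonant
  'c' at position 1: consonant
  'b' at position 2: consonant
  'f' at position 3: consonant
  'g' at position 4: consonant
  'n' at position 5: consonant
  'c' at position 6: consonant
  'o' at position 7: vowel (running total: 1)
  'p' at position 8: consonant
Total vowels: 1

1


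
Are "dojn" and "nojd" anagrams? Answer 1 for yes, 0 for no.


Strings: "dojn", "nojd"
Sorted first:  djno
Sorted second: djno
Sorted forms match => anagrams

1


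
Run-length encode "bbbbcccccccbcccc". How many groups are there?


Input: bbbbcccccccbcccc
Scanning for consecutive runs:
  Group 1: 'b' x 4 (positions 0-3)
  Group 2: 'c' x 7 (positions 4-10)
  Group 3: 'b' x 1 (positions 11-11)
  Group 4: 'c' x 4 (positions 12-15)
Total groups: 4

4


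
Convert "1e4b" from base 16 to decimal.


Input: "1e4b" in base 16
Positional expansion:
  Digit '1' (value 1) x 16^3 = 4096
  Digit 'e' (value 14) x 16^2 = 3584
  Digit '4' (value 4) x 16^1 = 64
  Digit 'b' (value 11) x 16^0 = 11
Sum = 7755

7755


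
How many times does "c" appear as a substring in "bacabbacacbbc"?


Searching for "c" in "bacabbacacbbc"
Scanning each position:
  Position 0: "b" => no
  Position 1: "a" => no
  Position 2: "c" => MATCH
  Position 3: "a" => no
  Position 4: "b" => no
  Position 5: "b" => no
  Position 6: "a" => no
  Position 7: "c" => MATCH
  Position 8: "a" => no
  Position 9: "c" => MATCH
  Position 10: "b" => no
  Position 11: "b" => no
  Position 12: "c" => MATCH
Total occurrences: 4

4


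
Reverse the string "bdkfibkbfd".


Input: bdkfibkbfd
Reading characters right to left:
  Position 9: 'd'
  Position 8: 'f'
  Position 7: 'b'
  Position 6: 'k'
  Position 5: 'b'
  Position 4: 'i'
  Position 3: 'f'
  Position 2: 'k'
  Position 1: 'd'
  Position 0: 'b'
Reversed: dfbkbifkdb

dfbkbifkdb


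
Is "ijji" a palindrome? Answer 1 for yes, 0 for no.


Input: ijji
Reversed: ijji
  Compare pos 0 ('i') with pos 3 ('i'): match
  Compare pos 1 ('j') with pos 2 ('j'): match
Result: palindrome

1


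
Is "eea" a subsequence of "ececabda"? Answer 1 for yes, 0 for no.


Check if "eea" is a subsequence of "ececabda"
Greedy scan:
  Position 0 ('e'): matches sub[0] = 'e'
  Position 1 ('c'): no match needed
  Position 2 ('e'): matches sub[1] = 'e'
  Position 3 ('c'): no match needed
  Position 4 ('a'): matches sub[2] = 'a'
  Position 5 ('b'): no match needed
  Position 6 ('d'): no match needed
  Position 7 ('a'): no match needed
All 3 characters matched => is a subsequence

1


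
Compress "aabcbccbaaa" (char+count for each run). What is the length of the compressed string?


Input: aabcbccbaaa
Runs:
  'a' x 2 => "a2"
  'b' x 1 => "b1"
  'c' x 1 => "c1"
  'b' x 1 => "b1"
  'c' x 2 => "c2"
  'b' x 1 => "b1"
  'a' x 3 => "a3"
Compressed: "a2b1c1b1c2b1a3"
Compressed length: 14

14


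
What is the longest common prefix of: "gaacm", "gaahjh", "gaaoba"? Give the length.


Words: gaacm, gaahjh, gaaoba
  Position 0: all 'g' => match
  Position 1: all 'a' => match
  Position 2: all 'a' => match
  Position 3: ('c', 'h', 'o') => mismatch, stop
LCP = "gaa" (length 3)

3


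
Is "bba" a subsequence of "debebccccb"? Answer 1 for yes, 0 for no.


Check if "bba" is a subsequence of "debebccccb"
Greedy scan:
  Position 0 ('d'): no match needed
  Position 1 ('e'): no match needed
  Position 2 ('b'): matches sub[0] = 'b'
  Position 3 ('e'): no match needed
  Position 4 ('b'): matches sub[1] = 'b'
  Position 5 ('c'): no match needed
  Position 6 ('c'): no match needed
  Position 7 ('c'): no match needed
  Position 8 ('c'): no match needed
  Position 9 ('b'): no match needed
Only matched 2/3 characters => not a subsequence

0


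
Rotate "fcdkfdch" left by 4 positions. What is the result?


Input: "fcdkfdch", rotate left by 4
First 4 characters: "fcdk"
Remaining characters: "fdch"
Concatenate remaining + first: "fdch" + "fcdk" = "fdchfcdk"

fdchfcdk


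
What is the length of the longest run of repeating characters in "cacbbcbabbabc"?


Input: "cacbbcbabbabc"
Scanning for longest run:
  Position 1 ('a'): new char, reset run to 1
  Position 2 ('c'): new char, reset run to 1
  Position 3 ('b'): new char, reset run to 1
  Position 4 ('b'): continues run of 'b', length=2
  Position 5 ('c'): new char, reset run to 1
  Position 6 ('b'): new char, reset run to 1
  Position 7 ('a'): new char, reset run to 1
  Position 8 ('b'): new char, reset run to 1
  Position 9 ('b'): continues run of 'b', length=2
  Position 10 ('a'): new char, reset run to 1
  Position 11 ('b'): new char, reset run to 1
  Position 12 ('c'): new char, reset run to 1
Longest run: 'b' with length 2

2


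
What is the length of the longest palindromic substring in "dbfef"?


Input: "dbfef"
Checking substrings for palindromes:
  [2:5] "fef" (len 3) => palindrome
Longest palindromic substring: "fef" with length 3

3


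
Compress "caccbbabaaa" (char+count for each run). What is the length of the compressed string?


Input: caccbbabaaa
Runs:
  'c' x 1 => "c1"
  'a' x 1 => "a1"
  'c' x 2 => "c2"
  'b' x 2 => "b2"
  'a' x 1 => "a1"
  'b' x 1 => "b1"
  'a' x 3 => "a3"
Compressed: "c1a1c2b2a1b1a3"
Compressed length: 14

14


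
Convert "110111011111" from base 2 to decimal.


Input: "110111011111" in base 2
Positional expansion:
  Digit '1' (value 1) x 2^11 = 2048
  Digit '1' (value 1) x 2^10 = 1024
  Digit '0' (value 0) x 2^9 = 0
  Digit '1' (value 1) x 2^8 = 256
  Digit '1' (value 1) x 2^7 = 128
  Digit '1' (value 1) x 2^6 = 64
  Digit '0' (value 0) x 2^5 = 0
  Digit '1' (value 1) x 2^4 = 16
  Digit '1' (value 1) x 2^3 = 8
  Digit '1' (value 1) x 2^2 = 4
  Digit '1' (value 1) x 2^1 = 2
  Digit '1' (value 1) x 2^0 = 1
Sum = 3551

3551


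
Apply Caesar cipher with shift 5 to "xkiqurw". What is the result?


Caesar cipher: shift "xkiqurw" by 5
  'x' (pos 23) + 5 = pos 2 = 'c'
  'k' (pos 10) + 5 = pos 15 = 'p'
  'i' (pos 8) + 5 = pos 13 = 'n'
  'q' (pos 16) + 5 = pos 21 = 'v'
  'u' (pos 20) + 5 = pos 25 = 'z'
  'r' (pos 17) + 5 = pos 22 = 'w'
  'w' (pos 22) + 5 = pos 1 = 'b'
Result: cpnvzwb

cpnvzwb


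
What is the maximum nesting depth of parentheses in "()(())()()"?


Input: "()(())()()"
Tracking depth:
  Position 0 '(': depth becomes 1
  Position 1 ')': depth becomes 0
  Position 2 '(': depth becomes 1
  Position 3 '(': depth becomes 2
  Position 4 ')': depth becomes 1
  Position 5 ')': depth becomes 0
  Position 6 '(': depth becomes 1
  Position 7 ')': depth becomes 0
  Position 8 '(': depth becomes 1
  Position 9 ')': depth becomes 0
Maximum depth reached: 2

2


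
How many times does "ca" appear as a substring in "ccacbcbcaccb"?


Searching for "ca" in "ccacbcbcaccb"
Scanning each position:
  Position 0: "cc" => no
  Position 1: "ca" => MATCH
  Position 2: "ac" => no
  Position 3: "cb" => no
  Position 4: "bc" => no
  Position 5: "cb" => no
  Position 6: "bc" => no
  Position 7: "ca" => MATCH
  Position 8: "ac" => no
  Position 9: "cc" => no
  Position 10: "cb" => no
Total occurrences: 2

2


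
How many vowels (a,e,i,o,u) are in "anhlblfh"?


Input: anhlblfh
Checking each character:
  'a' at position 0: vowel (running total: 1)
  'n' at position 1: consonant
  'h' at position 2: consonant
  'l' at position 3: consonant
  'b' at position 4: consonant
  'l' at position 5: consonant
  'f' at position 6: consonant
  'h' at position 7: consonant
Total vowels: 1

1


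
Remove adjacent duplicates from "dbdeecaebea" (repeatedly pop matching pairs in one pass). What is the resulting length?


Input: dbdeecaebea
Stack-based adjacent duplicate removal:
  Read 'd': push. Stack: d
  Read 'b': push. Stack: db
  Read 'd': push. Stack: dbd
  Read 'e': push. Stack: dbde
  Read 'e': matches stack top 'e' => pop. Stack: dbd
  Read 'c': push. Stack: dbdc
  Read 'a': push. Stack: dbdca
  Read 'e': push. Stack: dbdcae
  Read 'b': push. Stack: dbdcaeb
  Read 'e': push. Stack: dbdcaebe
  Read 'a': push. Stack: dbdcaebea
Final stack: "dbdcaebea" (length 9)

9


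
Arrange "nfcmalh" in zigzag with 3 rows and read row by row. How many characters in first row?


Zigzag "nfcmalh" into 3 rows:
Placing characters:
  'n' => row 0
  'f' => row 1
  'c' => row 2
  'm' => row 1
  'a' => row 0
  'l' => row 1
  'h' => row 2
Rows:
  Row 0: "na"
  Row 1: "fml"
  Row 2: "ch"
First row length: 2

2


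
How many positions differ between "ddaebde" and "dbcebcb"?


Comparing "ddaebde" and "dbcebcb" position by position:
  Position 0: 'd' vs 'd' => same
  Position 1: 'd' vs 'b' => DIFFER
  Position 2: 'a' vs 'c' => DIFFER
  Position 3: 'e' vs 'e' => same
  Position 4: 'b' vs 'b' => same
  Position 5: 'd' vs 'c' => DIFFER
  Position 6: 'e' vs 'b' => DIFFER
Positions that differ: 4

4


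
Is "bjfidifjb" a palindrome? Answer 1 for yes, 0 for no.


Input: bjfidifjb
Reversed: bjfidifjb
  Compare pos 0 ('b') with pos 8 ('b'): match
  Compare pos 1 ('j') with pos 7 ('j'): match
  Compare pos 2 ('f') with pos 6 ('f'): match
  Compare pos 3 ('i') with pos 5 ('i'): match
Result: palindrome

1


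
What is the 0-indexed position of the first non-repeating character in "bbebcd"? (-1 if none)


Input: bbebcd
Character frequencies:
  'b': 3
  'c': 1
  'd': 1
  'e': 1
Scanning left to right for freq == 1:
  Position 0 ('b'): freq=3, skip
  Position 1 ('b'): freq=3, skip
  Position 2 ('e'): unique! => answer = 2

2


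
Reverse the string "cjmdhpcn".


Input: cjmdhpcn
Reading characters right to left:
  Position 7: 'n'
  Position 6: 'c'
  Position 5: 'p'
  Position 4: 'h'
  Position 3: 'd'
  Position 2: 'm'
  Position 1: 'j'
  Position 0: 'c'
Reversed: ncphdmjc

ncphdmjc


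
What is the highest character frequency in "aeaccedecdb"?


Input: aeaccedecdb
Character counts:
  'a': 2
  'b': 1
  'c': 3
  'd': 2
  'e': 3
Maximum frequency: 3

3


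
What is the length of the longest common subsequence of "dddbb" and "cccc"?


LCS of "dddbb" and "cccc"
DP table:
           c    c    c    c
      0    0    0    0    0
  d   0    0    0    0    0
  d   0    0    0    0    0
  d   0    0    0    0    0
  b   0    0    0    0    0
  b   0    0    0    0    0
LCS length = dp[5][4] = 0

0


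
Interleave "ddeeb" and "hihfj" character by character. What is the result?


Interleaving "ddeeb" and "hihfj":
  Position 0: 'd' from first, 'h' from second => "dh"
  Position 1: 'd' from first, 'i' from second => "di"
  Position 2: 'e' from first, 'h' from second => "eh"
  Position 3: 'e' from first, 'f' from second => "ef"
  Position 4: 'b' from first, 'j' from second => "bj"
Result: dhdiehefbj

dhdiehefbj


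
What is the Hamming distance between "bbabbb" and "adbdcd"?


Comparing "bbabbb" and "adbdcd" position by position:
  Position 0: 'b' vs 'a' => differ
  Position 1: 'b' vs 'd' => differ
  Position 2: 'a' vs 'b' => differ
  Position 3: 'b' vs 'd' => differ
  Position 4: 'b' vs 'c' => differ
  Position 5: 'b' vs 'd' => differ
Total differences (Hamming distance): 6

6


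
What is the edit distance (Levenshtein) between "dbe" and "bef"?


Computing edit distance: "dbe" -> "bef"
DP table:
           b    e    f
      0    1    2    3
  d   1    1    2    3
  b   2    1    2    3
  e   3    2    1    2
Edit distance = dp[3][3] = 2

2


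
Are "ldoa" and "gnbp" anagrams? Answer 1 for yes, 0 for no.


Strings: "ldoa", "gnbp"
Sorted first:  adlo
Sorted second: bgnp
Differ at position 0: 'a' vs 'b' => not anagrams

0


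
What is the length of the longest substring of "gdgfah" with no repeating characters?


Input: "gdgfah"
Sliding window (track last position of each char):
  Position 0 ('g'): window [0,0] length 1 -- new best
  Position 1 ('d'): window [0,1] length 2 -- new best
  Position 2 ('g'): repeat (last at 0), move window start to 1
  Position 2 ('g'): window [1,2] length 2
  Position 3 ('f'): window [1,3] length 3 -- new best
  Position 4 ('a'): window [1,4] length 4 -- new best
  Position 5 ('h'): window [1,5] length 5 -- new best
Longest substring with no repeats: "dgfah" with length 5

5


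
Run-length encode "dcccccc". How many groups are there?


Input: dcccccc
Scanning for consecutive runs:
  Group 1: 'd' x 1 (positions 0-0)
  Group 2: 'c' x 6 (positions 1-6)
Total groups: 2

2


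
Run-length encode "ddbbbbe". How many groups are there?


Input: ddbbbbe
Scanning for consecutive runs:
  Group 1: 'd' x 2 (positions 0-1)
  Group 2: 'b' x 4 (positions 2-5)
  Group 3: 'e' x 1 (positions 6-6)
Total groups: 3

3


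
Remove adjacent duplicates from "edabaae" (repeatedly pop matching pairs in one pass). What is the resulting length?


Input: edabaae
Stack-based adjacent duplicate removal:
  Read 'e': push. Stack: e
  Read 'd': push. Stack: ed
  Read 'a': push. Stack: eda
  Read 'b': push. Stack: edab
  Read 'a': push. Stack: edaba
  Read 'a': matches stack top 'a' => pop. Stack: edab
  Read 'e': push. Stack: edabe
Final stack: "edabe" (length 5)

5


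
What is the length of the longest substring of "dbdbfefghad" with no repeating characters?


Input: "dbdbfefghad"
Sliding window (track last position of each char):
  Position 0 ('d'): window [0,0] length 1 -- new best
  Position 1 ('b'): window [0,1] length 2 -- new best
  Position 2 ('d'): repeat (last at 0), move window start to 1
  Position 2 ('d'): window [1,2] length 2
  Position 3 ('b'): repeat (last at 1), move window start to 2
  Position 3 ('b'): window [2,3] length 2
  Position 4 ('f'): window [2,4] length 3 -- new best
  Position 5 ('e'): window [2,5] length 4 -- new best
  Position 6 ('f'): repeat (last at 4), move window start to 5
  Position 6 ('f'): window [5,6] length 2
  Position 7 ('g'): window [5,7] length 3
  Position 8 ('h'): window [5,8] length 4
  Position 9 ('a'): window [5,9] length 5 -- new best
  Position 10 ('d'): window [5,10] length 6 -- new best
Longest substring with no repeats: "efghad" with length 6

6


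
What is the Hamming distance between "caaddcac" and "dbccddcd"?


Comparing "caaddcac" and "dbccddcd" position by position:
  Position 0: 'c' vs 'd' => differ
  Position 1: 'a' vs 'b' => differ
  Position 2: 'a' vs 'c' => differ
  Position 3: 'd' vs 'c' => differ
  Position 4: 'd' vs 'd' => same
  Position 5: 'c' vs 'd' => differ
  Position 6: 'a' vs 'c' => differ
  Position 7: 'c' vs 'd' => differ
Total differences (Hamming distance): 7

7


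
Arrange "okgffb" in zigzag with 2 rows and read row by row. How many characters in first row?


Zigzag "okgffb" into 2 rows:
Placing characters:
  'o' => row 0
  'k' => row 1
  'g' => row 0
  'f' => row 1
  'f' => row 0
  'b' => row 1
Rows:
  Row 0: "ogf"
  Row 1: "kfb"
First row length: 3

3


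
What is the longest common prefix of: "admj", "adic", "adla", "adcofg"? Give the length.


Words: admj, adic, adla, adcofg
  Position 0: all 'a' => match
  Position 1: all 'd' => match
  Position 2: ('m', 'i', 'l', 'c') => mismatch, stop
LCP = "ad" (length 2)

2


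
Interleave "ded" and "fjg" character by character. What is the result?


Interleaving "ded" and "fjg":
  Position 0: 'd' from first, 'f' from second => "df"
  Position 1: 'e' from first, 'j' from second => "ej"
  Position 2: 'd' from first, 'g' from second => "dg"
Result: dfejdg

dfejdg


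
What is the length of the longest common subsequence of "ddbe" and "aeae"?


LCS of "ddbe" and "aeae"
DP table:
           a    e    a    e
      0    0    0    0    0
  d   0    0    0    0    0
  d   0    0    0    0    0
  b   0    0    0    0    0
  e   0    0    1    1    1
LCS length = dp[4][4] = 1

1


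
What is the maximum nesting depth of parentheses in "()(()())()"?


Input: "()(()())()"
Tracking depth:
  Position 0 '(': depth becomes 1
  Position 1 ')': depth becomes 0
  Position 2 '(': depth becomes 1
  Position 3 '(': depth becomes 2
  Position 4 ')': depth becomes 1
  Position 5 '(': depth becomes 2
  Position 6 ')': depth becomes 1
  Position 7 ')': depth becomes 0
  Position 8 '(': depth becomes 1
  Position 9 ')': depth becomes 0
Maximum depth reached: 2

2


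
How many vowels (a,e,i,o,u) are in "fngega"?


Input: fngega
Checking each character:
  'f' at position 0: consonant
  'n' at position 1: consonant
  'g' at position 2: consonant
  'e' at position 3: vowel (running total: 1)
  'g' at position 4: consonant
  'a' at position 5: vowel (running total: 2)
Total vowels: 2

2


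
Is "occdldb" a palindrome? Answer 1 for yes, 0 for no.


Input: occdldb
Reversed: bdldcco
  Compare pos 0 ('o') with pos 6 ('b'): MISMATCH
  Compare pos 1 ('c') with pos 5 ('d'): MISMATCH
  Compare pos 2 ('c') with pos 4 ('l'): MISMATCH
Result: not a palindrome

0


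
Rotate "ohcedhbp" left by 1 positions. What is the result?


Input: "ohcedhbp", rotate left by 1
First 1 characters: "o"
Remaining characters: "hcedhbp"
Concatenate remaining + first: "hcedhbp" + "o" = "hcedhbpo"

hcedhbpo


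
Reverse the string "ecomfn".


Input: ecomfn
Reading characters right to left:
  Position 5: 'n'
  Position 4: 'f'
  Position 3: 'm'
  Position 2: 'o'
  Position 1: 'c'
  Position 0: 'e'
Reversed: nfmoce

nfmoce


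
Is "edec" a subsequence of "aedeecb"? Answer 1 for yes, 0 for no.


Check if "edec" is a subsequence of "aedeecb"
Greedy scan:
  Position 0 ('a'): no match needed
  Position 1 ('e'): matches sub[0] = 'e'
  Position 2 ('d'): matches sub[1] = 'd'
  Position 3 ('e'): matches sub[2] = 'e'
  Position 4 ('e'): no match needed
  Position 5 ('c'): matches sub[3] = 'c'
  Position 6 ('b'): no match needed
All 4 characters matched => is a subsequence

1


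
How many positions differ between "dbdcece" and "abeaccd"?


Comparing "dbdcece" and "abeaccd" position by position:
  Position 0: 'd' vs 'a' => DIFFER
  Position 1: 'b' vs 'b' => same
  Position 2: 'd' vs 'e' => DIFFER
  Position 3: 'c' vs 'a' => DIFFER
  Position 4: 'e' vs 'c' => DIFFER
  Position 5: 'c' vs 'c' => same
  Position 6: 'e' vs 'd' => DIFFER
Positions that differ: 5

5


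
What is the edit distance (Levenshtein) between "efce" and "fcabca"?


Computing edit distance: "efce" -> "fcabca"
DP table:
           f    c    a    b    c    a
      0    1    2    3    4    5    6
  e   1    1    2    3    4    5    6
  f   2    1    2    3    4    5    6
  c   3    2    1    2    3    4    5
  e   4    3    2    2    3    4    5
Edit distance = dp[4][6] = 5

5


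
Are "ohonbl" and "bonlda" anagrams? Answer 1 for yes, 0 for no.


Strings: "ohonbl", "bonlda"
Sorted first:  bhlnoo
Sorted second: abdlno
Differ at position 0: 'b' vs 'a' => not anagrams

0


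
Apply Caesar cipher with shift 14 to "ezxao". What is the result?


Caesar cipher: shift "ezxao" by 14
  'e' (pos 4) + 14 = pos 18 = 's'
  'z' (pos 25) + 14 = pos 13 = 'n'
  'x' (pos 23) + 14 = pos 11 = 'l'
  'a' (pos 0) + 14 = pos 14 = 'o'
  'o' (pos 14) + 14 = pos 2 = 'c'
Result: snloc

snloc


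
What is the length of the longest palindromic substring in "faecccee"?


Input: "faecccee"
Checking substrings for palindromes:
  [2:7] "eccce" (len 5) => palindrome
  [3:6] "ccc" (len 3) => palindrome
  [3:5] "cc" (len 2) => palindrome
  [4:6] "cc" (len 2) => palindrome
  [6:8] "ee" (len 2) => palindrome
Longest palindromic substring: "eccce" with length 5

5


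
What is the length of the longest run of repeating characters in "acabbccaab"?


Input: "acabbccaab"
Scanning for longest run:
  Position 1 ('c'): new char, reset run to 1
  Position 2 ('a'): new char, reset run to 1
  Position 3 ('b'): new char, reset run to 1
  Position 4 ('b'): continues run of 'b', length=2
  Position 5 ('c'): new char, reset run to 1
  Position 6 ('c'): continues run of 'c', length=2
  Position 7 ('a'): new char, reset run to 1
  Position 8 ('a'): continues run of 'a', length=2
  Position 9 ('b'): new char, reset run to 1
Longest run: 'b' with length 2

2


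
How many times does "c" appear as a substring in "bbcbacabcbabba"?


Searching for "c" in "bbcbacabcbabba"
Scanning each position:
  Position 0: "b" => no
  Position 1: "b" => no
  Position 2: "c" => MATCH
  Position 3: "b" => no
  Position 4: "a" => no
  Position 5: "c" => MATCH
  Position 6: "a" => no
  Position 7: "b" => no
  Position 8: "c" => MATCH
  Position 9: "b" => no
  Position 10: "a" => no
  Position 11: "b" => no
  Position 12: "b" => no
  Position 13: "a" => no
Total occurrences: 3

3


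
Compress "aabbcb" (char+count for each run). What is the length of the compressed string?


Input: aabbcb
Runs:
  'a' x 2 => "a2"
  'b' x 2 => "b2"
  'c' x 1 => "c1"
  'b' x 1 => "b1"
Compressed: "a2b2c1b1"
Compressed length: 8

8


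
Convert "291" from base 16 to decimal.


Input: "291" in base 16
Positional expansion:
  Digit '2' (value 2) x 16^2 = 512
  Digit '9' (value 9) x 16^1 = 144
  Digit '1' (value 1) x 16^0 = 1
Sum = 657

657


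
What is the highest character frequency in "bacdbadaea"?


Input: bacdbadaea
Character counts:
  'a': 4
  'b': 2
  'c': 1
  'd': 2
  'e': 1
Maximum frequency: 4

4


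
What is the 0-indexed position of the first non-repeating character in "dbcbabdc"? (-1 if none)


Input: dbcbabdc
Character frequencies:
  'a': 1
  'b': 3
  'c': 2
  'd': 2
Scanning left to right for freq == 1:
  Position 0 ('d'): freq=2, skip
  Position 1 ('b'): freq=3, skip
  Position 2 ('c'): freq=2, skip
  Position 3 ('b'): freq=3, skip
  Position 4 ('a'): unique! => answer = 4

4


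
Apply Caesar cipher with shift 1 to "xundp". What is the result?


Caesar cipher: shift "xundp" by 1
  'x' (pos 23) + 1 = pos 24 = 'y'
  'u' (pos 20) + 1 = pos 21 = 'v'
  'n' (pos 13) + 1 = pos 14 = 'o'
  'd' (pos 3) + 1 = pos 4 = 'e'
  'p' (pos 15) + 1 = pos 16 = 'q'
Result: yvoeq

yvoeq


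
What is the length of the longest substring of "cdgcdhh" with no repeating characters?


Input: "cdgcdhh"
Sliding window (track last position of each char):
  Position 0 ('c'): window [0,0] length 1 -- new best
  Position 1 ('d'): window [0,1] length 2 -- new best
  Position 2 ('g'): window [0,2] length 3 -- new best
  Position 3 ('c'): repeat (last at 0), move window start to 1
  Position 3 ('c'): window [1,3] length 3
  Position 4 ('d'): repeat (last at 1), move window start to 2
  Position 4 ('d'): window [2,4] length 3
  Position 5 ('h'): window [2,5] length 4 -- new best
  Position 6 ('h'): repeat (last at 5), move window start to 6
  Position 6 ('h'): window [6,6] length 1
Longest substring with no repeats: "gcdh" with length 4

4


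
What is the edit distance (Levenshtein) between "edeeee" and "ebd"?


Computing edit distance: "edeeee" -> "ebd"
DP table:
           e    b    d
      0    1    2    3
  e   1    0    1    2
  d   2    1    1    1
  e   3    2    2    2
  e   4    3    3    3
  e   5    4    4    4
  e   6    5    5    5
Edit distance = dp[6][3] = 5

5


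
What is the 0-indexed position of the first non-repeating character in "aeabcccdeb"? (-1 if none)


Input: aeabcccdeb
Character frequencies:
  'a': 2
  'b': 2
  'c': 3
  'd': 1
  'e': 2
Scanning left to right for freq == 1:
  Position 0 ('a'): freq=2, skip
  Position 1 ('e'): freq=2, skip
  Position 2 ('a'): freq=2, skip
  Position 3 ('b'): freq=2, skip
  Position 4 ('c'): freq=3, skip
  Position 5 ('c'): freq=3, skip
  Position 6 ('c'): freq=3, skip
  Position 7 ('d'): unique! => answer = 7

7


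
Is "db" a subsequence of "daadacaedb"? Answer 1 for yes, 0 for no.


Check if "db" is a subsequence of "daadacaedb"
Greedy scan:
  Position 0 ('d'): matches sub[0] = 'd'
  Position 1 ('a'): no match needed
  Position 2 ('a'): no match needed
  Position 3 ('d'): no match needed
  Position 4 ('a'): no match needed
  Position 5 ('c'): no match needed
  Position 6 ('a'): no match needed
  Position 7 ('e'): no match needed
  Position 8 ('d'): no match needed
  Position 9 ('b'): matches sub[1] = 'b'
All 2 characters matched => is a subsequence

1


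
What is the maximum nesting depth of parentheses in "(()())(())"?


Input: "(()())(())"
Tracking depth:
  Position 0 '(': depth becomes 1
  Position 1 '(': depth becomes 2
  Position 2 ')': depth becomes 1
  Position 3 '(': depth becomes 2
  Position 4 ')': depth becomes 1
  Position 5 ')': depth becomes 0
  Position 6 '(': depth becomes 1
  Position 7 '(': depth becomes 2
  Position 8 ')': depth becomes 1
  Position 9 ')': depth becomes 0
Maximum depth reached: 2

2


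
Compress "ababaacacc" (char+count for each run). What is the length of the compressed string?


Input: ababaacacc
Runs:
  'a' x 1 => "a1"
  'b' x 1 => "b1"
  'a' x 1 => "a1"
  'b' x 1 => "b1"
  'a' x 2 => "a2"
  'c' x 1 => "c1"
  'a' x 1 => "a1"
  'c' x 2 => "c2"
Compressed: "a1b1a1b1a2c1a1c2"
Compressed length: 16

16


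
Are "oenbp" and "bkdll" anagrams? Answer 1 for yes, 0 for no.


Strings: "oenbp", "bkdll"
Sorted first:  benop
Sorted second: bdkll
Differ at position 1: 'e' vs 'd' => not anagrams

0


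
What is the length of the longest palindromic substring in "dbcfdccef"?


Input: "dbcfdccef"
Checking substrings for palindromes:
  [5:7] "cc" (len 2) => palindrome
Longest palindromic substring: "cc" with length 2

2


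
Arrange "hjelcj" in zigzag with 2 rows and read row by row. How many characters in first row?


Zigzag "hjelcj" into 2 rows:
Placing characters:
  'h' => row 0
  'j' => row 1
  'e' => row 0
  'l' => row 1
  'c' => row 0
  'j' => row 1
Rows:
  Row 0: "hec"
  Row 1: "jlj"
First row length: 3

3


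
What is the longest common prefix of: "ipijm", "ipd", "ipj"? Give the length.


Words: ipijm, ipd, ipj
  Position 0: all 'i' => match
  Position 1: all 'p' => match
  Position 2: ('i', 'd', 'j') => mismatch, stop
LCP = "ip" (length 2)

2


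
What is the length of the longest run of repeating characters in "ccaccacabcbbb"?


Input: "ccaccacabcbbb"
Scanning for longest run:
  Position 1 ('c'): continues run of 'c', length=2
  Position 2 ('a'): new char, reset run to 1
  Position 3 ('c'): new char, reset run to 1
  Position 4 ('c'): continues run of 'c', length=2
  Position 5 ('a'): new char, reset run to 1
  Position 6 ('c'): new char, reset run to 1
  Position 7 ('a'): new char, reset run to 1
  Position 8 ('b'): new char, reset run to 1
  Position 9 ('c'): new char, reset run to 1
  Position 10 ('b'): new char, reset run to 1
  Position 11 ('b'): continues run of 'b', length=2
  Position 12 ('b'): continues run of 'b', length=3
Longest run: 'b' with length 3

3
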